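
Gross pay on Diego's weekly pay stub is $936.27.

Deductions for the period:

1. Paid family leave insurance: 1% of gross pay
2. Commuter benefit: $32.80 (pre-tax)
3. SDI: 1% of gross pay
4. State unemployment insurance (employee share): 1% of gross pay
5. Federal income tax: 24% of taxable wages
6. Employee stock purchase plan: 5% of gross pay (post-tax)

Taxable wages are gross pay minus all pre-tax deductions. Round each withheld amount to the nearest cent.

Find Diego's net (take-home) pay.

Commuter benefit: $32.80
Taxable wages = $936.27 − $32.80 = $903.47
Federal income tax: $903.47 × 0.24 = $216.83
State unemployment insurance (employee share): $936.27 × 0.01 = $9.36
Paid family leave insurance: $936.27 × 0.01 = $9.36
SDI: $936.27 × 0.01 = $9.36
Employee stock purchase plan: $936.27 × 0.05 = $46.81
Total deductions = $32.80 + $216.83 + $9.36 + $9.36 + $9.36 + $46.81 = $324.52
Net pay = $936.27 − $324.52 = $611.75

$611.75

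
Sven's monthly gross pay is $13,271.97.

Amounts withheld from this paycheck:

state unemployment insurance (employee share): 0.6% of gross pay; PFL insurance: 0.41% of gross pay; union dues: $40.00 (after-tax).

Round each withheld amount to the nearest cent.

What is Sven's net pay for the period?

$13,097.92

PFL insurance: $13,271.97 × 0.0041 = $54.42
State unemployment insurance (employee share): $13,271.97 × 0.006 = $79.63
Union dues: $40.00
Total deductions = $54.42 + $79.63 + $40.00 = $174.05
Net pay = $13,271.97 − $174.05 = $13,097.92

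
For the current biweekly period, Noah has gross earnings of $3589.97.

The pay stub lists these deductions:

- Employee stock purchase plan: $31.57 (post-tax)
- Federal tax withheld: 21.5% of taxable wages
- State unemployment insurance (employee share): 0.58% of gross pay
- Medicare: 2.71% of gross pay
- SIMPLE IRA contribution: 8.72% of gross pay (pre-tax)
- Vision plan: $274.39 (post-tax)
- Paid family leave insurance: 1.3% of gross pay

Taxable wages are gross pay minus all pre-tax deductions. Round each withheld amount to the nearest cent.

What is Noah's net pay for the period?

SIMPLE IRA contribution: $3589.97 × 0.0872 = $313.05
Taxable wages = $3589.97 − $313.05 = $3276.92
Federal tax withheld: $3276.92 × 0.215 = $704.54
Medicare: $3589.97 × 0.0271 = $97.29
Paid family leave insurance: $3589.97 × 0.013 = $46.67
State unemployment insurance (employee share): $3589.97 × 0.0058 = $20.82
Vision plan: $274.39
Employee stock purchase plan: $31.57
Total deductions = $313.05 + $704.54 + $97.29 + $46.67 + $20.82 + $274.39 + $31.57 = $1488.33
Net pay = $3589.97 − $1488.33 = $2101.64

$2101.64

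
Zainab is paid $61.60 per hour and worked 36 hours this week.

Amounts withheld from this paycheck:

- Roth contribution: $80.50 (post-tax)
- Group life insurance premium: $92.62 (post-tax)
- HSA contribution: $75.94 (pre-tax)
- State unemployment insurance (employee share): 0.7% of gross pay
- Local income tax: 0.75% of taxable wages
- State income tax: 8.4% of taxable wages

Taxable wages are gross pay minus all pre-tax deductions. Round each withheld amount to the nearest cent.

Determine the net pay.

Gross pay: 36 × $61.60 = $2217.60
HSA contribution: $75.94
Taxable wages = $2217.60 − $75.94 = $2141.66
State income tax: $2141.66 × 0.084 = $179.90
Local income tax: $2141.66 × 0.0075 = $16.06
State unemployment insurance (employee share): $2217.60 × 0.007 = $15.52
Group life insurance premium: $92.62
Roth contribution: $80.50
Total deductions = $75.94 + $179.90 + $16.06 + $15.52 + $92.62 + $80.50 = $460.54
Net pay = $2217.60 − $460.54 = $1757.06

$1757.06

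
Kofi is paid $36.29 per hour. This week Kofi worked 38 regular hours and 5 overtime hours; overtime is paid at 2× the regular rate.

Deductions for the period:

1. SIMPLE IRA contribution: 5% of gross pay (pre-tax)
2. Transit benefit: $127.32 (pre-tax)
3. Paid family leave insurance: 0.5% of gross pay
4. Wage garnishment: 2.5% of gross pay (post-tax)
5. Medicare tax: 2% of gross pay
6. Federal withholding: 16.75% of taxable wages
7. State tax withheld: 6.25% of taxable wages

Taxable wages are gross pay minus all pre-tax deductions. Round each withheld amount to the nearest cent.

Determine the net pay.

$1,089.07

Regular pay: 38 × $36.29 = $1,379.02
Overtime pay: 5 × $36.29 × 2 = $362.90
Gross pay = $1,379.02 + $362.90 = $1,741.92
Transit benefit: $127.32
SIMPLE IRA contribution: $1,741.92 × 0.05 = $87.10
Pre-tax total = $127.32 + $87.10 = $214.42
Taxable wages = $1,741.92 − $214.42 = $1,527.50
Federal withholding: $1,527.50 × 0.1675 = $255.86
State tax withheld: $1,527.50 × 0.0625 = $95.47
Paid family leave insurance: $1,741.92 × 0.005 = $8.71
Medicare tax: $1,741.92 × 0.02 = $34.84
Wage garnishment: $1,741.92 × 0.025 = $43.55
Total deductions = $127.32 + $87.10 + $255.86 + $95.47 + $8.71 + $34.84 + $43.55 = $652.85
Net pay = $1,741.92 − $652.85 = $1,089.07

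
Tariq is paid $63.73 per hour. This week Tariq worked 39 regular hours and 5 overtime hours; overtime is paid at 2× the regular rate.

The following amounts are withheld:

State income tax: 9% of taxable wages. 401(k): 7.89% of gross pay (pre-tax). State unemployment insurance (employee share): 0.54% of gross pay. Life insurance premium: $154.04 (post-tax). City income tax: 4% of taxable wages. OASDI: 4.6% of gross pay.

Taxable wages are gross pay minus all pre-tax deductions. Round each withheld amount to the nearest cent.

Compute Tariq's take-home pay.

Regular pay: 39 × $63.73 = $2,485.47
Overtime pay: 5 × $63.73 × 2 = $637.30
Gross pay = $2,485.47 + $637.30 = $3,122.77
401(k): $3,122.77 × 0.0789 = $246.39
Taxable wages = $3,122.77 − $246.39 = $2,876.38
State income tax: $2,876.38 × 0.09 = $258.87
City income tax: $2,876.38 × 0.04 = $115.06
OASDI: $3,122.77 × 0.046 = $143.65
State unemployment insurance (employee share): $3,122.77 × 0.0054 = $16.86
Life insurance premium: $154.04
Total deductions = $246.39 + $258.87 + $115.06 + $143.65 + $16.86 + $154.04 = $934.87
Net pay = $3,122.77 − $934.87 = $2,187.90

$2,187.90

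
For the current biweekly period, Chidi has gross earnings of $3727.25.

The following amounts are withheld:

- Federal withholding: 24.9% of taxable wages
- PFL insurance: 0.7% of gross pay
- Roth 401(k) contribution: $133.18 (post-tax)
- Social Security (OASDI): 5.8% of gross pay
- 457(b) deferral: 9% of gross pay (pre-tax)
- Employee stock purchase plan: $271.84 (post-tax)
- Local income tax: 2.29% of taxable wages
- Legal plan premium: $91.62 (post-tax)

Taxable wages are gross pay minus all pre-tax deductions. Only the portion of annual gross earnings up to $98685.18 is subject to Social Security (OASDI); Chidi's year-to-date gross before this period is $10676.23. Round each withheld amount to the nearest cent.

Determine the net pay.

457(b) deferral: $3727.25 × 0.09 = $335.45
Taxable wages = $3727.25 − $335.45 = $3391.80
Federal withholding: $3391.80 × 0.249 = $844.56
Local income tax: $3391.80 × 0.0229 = $77.67
Social Security (OASDI): cap not yet reached, full $3727.25 is subject → $3727.25 × 0.058 = $216.18
PFL insurance: $3727.25 × 0.007 = $26.09
Legal plan premium: $91.62
Roth 401(k) contribution: $133.18
Employee stock purchase plan: $271.84
Total deductions = $335.45 + $844.56 + $77.67 + $216.18 + $26.09 + $91.62 + $133.18 + $271.84 = $1996.59
Net pay = $3727.25 − $1996.59 = $1730.66

$1730.66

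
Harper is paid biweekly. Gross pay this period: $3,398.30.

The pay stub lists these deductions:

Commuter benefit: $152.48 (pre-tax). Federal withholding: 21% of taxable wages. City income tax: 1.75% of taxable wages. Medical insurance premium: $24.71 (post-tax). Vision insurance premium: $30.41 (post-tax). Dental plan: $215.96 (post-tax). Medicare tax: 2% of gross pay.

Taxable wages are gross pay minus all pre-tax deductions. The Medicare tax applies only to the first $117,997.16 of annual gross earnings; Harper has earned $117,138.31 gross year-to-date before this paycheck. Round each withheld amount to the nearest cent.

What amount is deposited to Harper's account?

Commuter benefit: $152.48
Taxable wages = $3,398.30 − $152.48 = $3,245.82
Federal withholding: $3,245.82 × 0.21 = $681.62
City income tax: $3,245.82 × 0.0175 = $56.80
Medicare tax: only $117,997.16 − $117,138.31 = $858.85 of this check is subject → $858.85 × 0.02 = $17.18
Dental plan: $215.96
Medical insurance premium: $24.71
Vision insurance premium: $30.41
Total deductions = $152.48 + $681.62 + $56.80 + $17.18 + $215.96 + $24.71 + $30.41 = $1,179.16
Net pay = $3,398.30 − $1,179.16 = $2,219.14

$2,219.14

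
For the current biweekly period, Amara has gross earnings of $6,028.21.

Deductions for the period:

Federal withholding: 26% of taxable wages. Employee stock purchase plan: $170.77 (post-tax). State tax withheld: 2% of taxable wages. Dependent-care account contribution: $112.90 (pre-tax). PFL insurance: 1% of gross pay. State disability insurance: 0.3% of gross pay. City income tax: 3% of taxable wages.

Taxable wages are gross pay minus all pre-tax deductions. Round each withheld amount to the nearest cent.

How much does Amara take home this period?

$3,832.43

Dependent-care account contribution: $112.90
Taxable wages = $6,028.21 − $112.90 = $5,915.31
Federal withholding: $5,915.31 × 0.26 = $1,537.98
City income tax: $5,915.31 × 0.03 = $177.46
State tax withheld: $5,915.31 × 0.02 = $118.31
State disability insurance: $6,028.21 × 0.003 = $18.08
PFL insurance: $6,028.21 × 0.01 = $60.28
Employee stock purchase plan: $170.77
Total deductions = $112.90 + $1,537.98 + $177.46 + $118.31 + $18.08 + $60.28 + $170.77 = $2,195.78
Net pay = $6,028.21 − $2,195.78 = $3,832.43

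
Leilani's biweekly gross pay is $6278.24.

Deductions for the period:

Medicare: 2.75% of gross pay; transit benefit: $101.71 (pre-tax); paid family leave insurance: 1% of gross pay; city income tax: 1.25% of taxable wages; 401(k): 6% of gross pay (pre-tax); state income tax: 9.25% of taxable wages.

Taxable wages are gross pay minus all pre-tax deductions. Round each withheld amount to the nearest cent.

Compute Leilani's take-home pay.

$4955.42

401(k): $6278.24 × 0.06 = $376.69
Transit benefit: $101.71
Pre-tax total = $376.69 + $101.71 = $478.40
Taxable wages = $6278.24 − $478.40 = $5799.84
City income tax: $5799.84 × 0.0125 = $72.50
State income tax: $5799.84 × 0.0925 = $536.49
Paid family leave insurance: $6278.24 × 0.01 = $62.78
Medicare: $6278.24 × 0.0275 = $172.65
Total deductions = $376.69 + $101.71 + $72.50 + $536.49 + $62.78 + $172.65 = $1322.82
Net pay = $6278.24 − $1322.82 = $4955.42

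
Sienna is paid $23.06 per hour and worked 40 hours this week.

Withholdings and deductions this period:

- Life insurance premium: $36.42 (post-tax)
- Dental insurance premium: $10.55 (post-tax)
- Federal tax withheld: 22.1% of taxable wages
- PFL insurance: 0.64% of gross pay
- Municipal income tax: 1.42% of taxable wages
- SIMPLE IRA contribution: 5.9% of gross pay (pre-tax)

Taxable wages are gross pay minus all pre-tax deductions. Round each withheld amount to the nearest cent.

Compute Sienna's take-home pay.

$610.96

Gross pay: 40 × $23.06 = $922.40
SIMPLE IRA contribution: $922.40 × 0.059 = $54.42
Taxable wages = $922.40 − $54.42 = $867.98
Federal tax withheld: $867.98 × 0.221 = $191.82
Municipal income tax: $867.98 × 0.0142 = $12.33
PFL insurance: $922.40 × 0.0064 = $5.90
Life insurance premium: $36.42
Dental insurance premium: $10.55
Total deductions = $54.42 + $191.82 + $12.33 + $5.90 + $36.42 + $10.55 = $311.44
Net pay = $922.40 − $311.44 = $610.96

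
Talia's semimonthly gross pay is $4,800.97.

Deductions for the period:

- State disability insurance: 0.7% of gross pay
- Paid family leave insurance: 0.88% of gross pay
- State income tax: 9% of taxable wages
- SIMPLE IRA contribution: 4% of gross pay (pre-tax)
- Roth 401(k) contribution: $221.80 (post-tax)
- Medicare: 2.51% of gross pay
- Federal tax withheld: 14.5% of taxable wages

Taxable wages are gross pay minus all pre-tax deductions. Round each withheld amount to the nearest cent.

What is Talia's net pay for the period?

SIMPLE IRA contribution: $4,800.97 × 0.04 = $192.04
Taxable wages = $4,800.97 − $192.04 = $4,608.93
State income tax: $4,608.93 × 0.09 = $414.80
Federal tax withheld: $4,608.93 × 0.145 = $668.29
State disability insurance: $4,800.97 × 0.007 = $33.61
Paid family leave insurance: $4,800.97 × 0.0088 = $42.25
Medicare: $4,800.97 × 0.0251 = $120.50
Roth 401(k) contribution: $221.80
Total deductions = $192.04 + $414.80 + $668.29 + $33.61 + $42.25 + $120.50 + $221.80 = $1,693.29
Net pay = $4,800.97 − $1,693.29 = $3,107.68

$3,107.68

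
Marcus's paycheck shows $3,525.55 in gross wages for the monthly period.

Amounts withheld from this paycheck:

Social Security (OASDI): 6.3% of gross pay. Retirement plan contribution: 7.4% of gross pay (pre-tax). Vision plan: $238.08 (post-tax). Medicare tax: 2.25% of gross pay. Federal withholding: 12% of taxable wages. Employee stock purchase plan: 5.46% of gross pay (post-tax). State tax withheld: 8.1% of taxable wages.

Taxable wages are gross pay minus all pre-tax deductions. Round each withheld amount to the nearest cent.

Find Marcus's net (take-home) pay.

Retirement plan contribution: $3,525.55 × 0.074 = $260.89
Taxable wages = $3,525.55 − $260.89 = $3,264.66
Federal withholding: $3,264.66 × 0.12 = $391.76
State tax withheld: $3,264.66 × 0.081 = $264.44
Medicare tax: $3,525.55 × 0.0225 = $79.32
Social Security (OASDI): $3,525.55 × 0.063 = $222.11
Employee stock purchase plan: $3,525.55 × 0.0546 = $192.50
Vision plan: $238.08
Total deductions = $260.89 + $391.76 + $264.44 + $79.32 + $222.11 + $192.50 + $238.08 = $1,649.10
Net pay = $3,525.55 − $1,649.10 = $1,876.45

$1,876.45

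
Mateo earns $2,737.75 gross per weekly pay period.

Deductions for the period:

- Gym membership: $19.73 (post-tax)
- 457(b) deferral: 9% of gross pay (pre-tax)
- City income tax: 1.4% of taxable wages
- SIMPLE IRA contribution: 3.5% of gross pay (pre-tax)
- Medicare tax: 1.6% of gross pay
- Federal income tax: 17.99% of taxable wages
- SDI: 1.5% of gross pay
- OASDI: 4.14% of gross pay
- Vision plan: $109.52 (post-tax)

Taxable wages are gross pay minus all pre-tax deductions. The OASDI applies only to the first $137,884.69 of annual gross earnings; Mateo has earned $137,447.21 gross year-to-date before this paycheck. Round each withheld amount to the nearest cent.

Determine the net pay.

457(b) deferral: $2,737.75 × 0.09 = $246.40
SIMPLE IRA contribution: $2,737.75 × 0.035 = $95.82
Pre-tax total = $246.40 + $95.82 = $342.22
Taxable wages = $2,737.75 − $342.22 = $2,395.53
Federal income tax: $2,395.53 × 0.1799 = $430.96
City income tax: $2,395.53 × 0.014 = $33.54
Medicare tax: $2,737.75 × 0.016 = $43.80
SDI: $2,737.75 × 0.015 = $41.07
OASDI: only $137,884.69 − $137,447.21 = $437.48 of this check is subject → $437.48 × 0.0414 = $18.11
Gym membership: $19.73
Vision plan: $109.52
Total deductions = $246.40 + $95.82 + $430.96 + $33.54 + $43.80 + $41.07 + $18.11 + $19.73 + $109.52 = $1,038.95
Net pay = $2,737.75 − $1,038.95 = $1,698.80

$1,698.80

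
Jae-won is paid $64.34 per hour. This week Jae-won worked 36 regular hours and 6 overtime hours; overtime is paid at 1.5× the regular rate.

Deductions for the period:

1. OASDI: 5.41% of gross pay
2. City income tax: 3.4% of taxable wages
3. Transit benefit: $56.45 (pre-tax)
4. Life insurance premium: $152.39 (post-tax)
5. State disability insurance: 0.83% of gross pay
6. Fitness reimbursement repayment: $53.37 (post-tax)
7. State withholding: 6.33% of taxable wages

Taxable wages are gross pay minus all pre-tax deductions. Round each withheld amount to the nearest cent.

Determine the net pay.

Regular pay: 36 × $64.34 = $2,316.24
Overtime pay: 6 × $64.34 × 1.5 = $579.06
Gross pay = $2,316.24 + $579.06 = $2,895.30
Transit benefit: $56.45
Taxable wages = $2,895.30 − $56.45 = $2,838.85
State withholding: $2,838.85 × 0.0633 = $179.70
City income tax: $2,838.85 × 0.034 = $96.52
OASDI: $2,895.30 × 0.0541 = $156.64
State disability insurance: $2,895.30 × 0.0083 = $24.03
Life insurance premium: $152.39
Fitness reimbursement repayment: $53.37
Total deductions = $56.45 + $179.70 + $96.52 + $156.64 + $24.03 + $152.39 + $53.37 = $719.10
Net pay = $2,895.30 − $719.10 = $2,176.20

$2,176.20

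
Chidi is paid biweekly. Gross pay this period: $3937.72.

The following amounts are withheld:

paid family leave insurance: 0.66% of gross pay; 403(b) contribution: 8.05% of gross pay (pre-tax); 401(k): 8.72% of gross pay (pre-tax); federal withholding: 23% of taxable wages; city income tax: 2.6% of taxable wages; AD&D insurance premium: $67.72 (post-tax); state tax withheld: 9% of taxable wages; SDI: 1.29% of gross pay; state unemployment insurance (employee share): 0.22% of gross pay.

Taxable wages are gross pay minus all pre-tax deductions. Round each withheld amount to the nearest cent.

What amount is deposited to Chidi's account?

$1990.23

401(k): $3937.72 × 0.0872 = $343.37
403(b) contribution: $3937.72 × 0.0805 = $316.99
Pre-tax total = $343.37 + $316.99 = $660.36
Taxable wages = $3937.72 − $660.36 = $3277.36
Federal withholding: $3277.36 × 0.23 = $753.79
City income tax: $3277.36 × 0.026 = $85.21
State tax withheld: $3277.36 × 0.09 = $294.96
SDI: $3937.72 × 0.0129 = $50.80
State unemployment insurance (employee share): $3937.72 × 0.0022 = $8.66
Paid family leave insurance: $3937.72 × 0.0066 = $25.99
AD&D insurance premium: $67.72
Total deductions = $343.37 + $316.99 + $753.79 + $85.21 + $294.96 + $50.80 + $8.66 + $25.99 + $67.72 = $1947.49
Net pay = $3937.72 − $1947.49 = $1990.23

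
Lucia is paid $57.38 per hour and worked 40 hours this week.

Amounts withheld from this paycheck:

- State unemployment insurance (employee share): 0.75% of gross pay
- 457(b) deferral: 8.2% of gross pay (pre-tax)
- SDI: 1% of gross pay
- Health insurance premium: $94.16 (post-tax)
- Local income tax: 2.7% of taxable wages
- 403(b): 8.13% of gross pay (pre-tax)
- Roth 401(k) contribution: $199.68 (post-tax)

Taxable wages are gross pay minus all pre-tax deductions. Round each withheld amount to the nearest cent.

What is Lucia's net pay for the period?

$1,534.54

Gross pay: 40 × $57.38 = $2,295.20
457(b) deferral: $2,295.20 × 0.082 = $188.21
403(b): $2,295.20 × 0.0813 = $186.60
Pre-tax total = $188.21 + $186.60 = $374.81
Taxable wages = $2,295.20 − $374.81 = $1,920.39
Local income tax: $1,920.39 × 0.027 = $51.85
SDI: $2,295.20 × 0.01 = $22.95
State unemployment insurance (employee share): $2,295.20 × 0.0075 = $17.21
Roth 401(k) contribution: $199.68
Health insurance premium: $94.16
Total deductions = $188.21 + $186.60 + $51.85 + $22.95 + $17.21 + $199.68 + $94.16 = $760.66
Net pay = $2,295.20 − $760.66 = $1,534.54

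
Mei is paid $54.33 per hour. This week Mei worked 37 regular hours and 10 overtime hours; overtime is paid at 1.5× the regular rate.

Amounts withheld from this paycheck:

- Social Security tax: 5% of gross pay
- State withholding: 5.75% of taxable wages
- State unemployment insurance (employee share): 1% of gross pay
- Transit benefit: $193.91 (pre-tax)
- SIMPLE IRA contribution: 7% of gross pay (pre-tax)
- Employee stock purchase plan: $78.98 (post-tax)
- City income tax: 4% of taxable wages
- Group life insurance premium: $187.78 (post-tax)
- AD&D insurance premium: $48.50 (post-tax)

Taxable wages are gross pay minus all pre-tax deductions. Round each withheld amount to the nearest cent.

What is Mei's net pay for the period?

Regular pay: 37 × $54.33 = $2,010.21
Overtime pay: 10 × $54.33 × 1.5 = $814.95
Gross pay = $2,010.21 + $814.95 = $2,825.16
Transit benefit: $193.91
SIMPLE IRA contribution: $2,825.16 × 0.07 = $197.76
Pre-tax total = $193.91 + $197.76 = $391.67
Taxable wages = $2,825.16 − $391.67 = $2,433.49
State withholding: $2,433.49 × 0.0575 = $139.93
City income tax: $2,433.49 × 0.04 = $97.34
Social Security tax: $2,825.16 × 0.05 = $141.26
State unemployment insurance (employee share): $2,825.16 × 0.01 = $28.25
AD&D insurance premium: $48.50
Employee stock purchase plan: $78.98
Group life insurance premium: $187.78
Total deductions = $193.91 + $197.76 + $139.93 + $97.34 + $141.26 + $28.25 + $48.50 + $78.98 + $187.78 = $1,113.71
Net pay = $2,825.16 − $1,113.71 = $1,711.45

$1,711.45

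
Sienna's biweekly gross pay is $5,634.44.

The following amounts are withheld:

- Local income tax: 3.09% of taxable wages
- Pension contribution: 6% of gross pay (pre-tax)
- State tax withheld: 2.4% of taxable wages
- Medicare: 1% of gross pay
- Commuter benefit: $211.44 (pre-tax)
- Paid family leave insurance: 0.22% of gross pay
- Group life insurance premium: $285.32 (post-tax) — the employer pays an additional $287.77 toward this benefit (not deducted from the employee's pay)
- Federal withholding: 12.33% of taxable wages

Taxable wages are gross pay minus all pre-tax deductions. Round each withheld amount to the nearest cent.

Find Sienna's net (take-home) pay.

Commuter benefit: $211.44
Pension contribution: $5,634.44 × 0.06 = $338.07
Pre-tax total = $211.44 + $338.07 = $549.51
Taxable wages = $5,634.44 − $549.51 = $5,084.93
Federal withholding: $5,084.93 × 0.1233 = $626.97
Local income tax: $5,084.93 × 0.0309 = $157.12
State tax withheld: $5,084.93 × 0.024 = $122.04
Paid family leave insurance: $5,634.44 × 0.0022 = $12.40
Medicare: $5,634.44 × 0.01 = $56.34
Group life insurance premium: $285.32
(Employer's $287.77 toward group life insurance premium is not withheld from the employee.)
Total deductions = $211.44 + $338.07 + $626.97 + $157.12 + $122.04 + $12.40 + $56.34 + $285.32 = $1,809.70
Net pay = $5,634.44 − $1,809.70 = $3,824.74

$3,824.74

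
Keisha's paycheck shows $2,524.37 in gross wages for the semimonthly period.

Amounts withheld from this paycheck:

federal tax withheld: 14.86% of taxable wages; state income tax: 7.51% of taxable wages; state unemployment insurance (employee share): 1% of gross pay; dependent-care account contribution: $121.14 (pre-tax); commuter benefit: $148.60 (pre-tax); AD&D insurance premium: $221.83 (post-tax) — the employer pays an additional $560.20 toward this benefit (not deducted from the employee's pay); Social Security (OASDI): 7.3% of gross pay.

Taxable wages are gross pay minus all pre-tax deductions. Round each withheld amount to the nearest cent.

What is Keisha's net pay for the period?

$1,318.92

Commuter benefit: $148.60
Dependent-care account contribution: $121.14
Pre-tax total = $148.60 + $121.14 = $269.74
Taxable wages = $2,524.37 − $269.74 = $2,254.63
Federal tax withheld: $2,254.63 × 0.1486 = $335.04
State income tax: $2,254.63 × 0.0751 = $169.32
Social Security (OASDI): $2,524.37 × 0.073 = $184.28
State unemployment insurance (employee share): $2,524.37 × 0.01 = $25.24
AD&D insurance premium: $221.83
(Employer's $560.20 toward AD&D insurance premium is not withheld from the employee.)
Total deductions = $148.60 + $121.14 + $335.04 + $169.32 + $184.28 + $25.24 + $221.83 = $1,205.45
Net pay = $2,524.37 − $1,205.45 = $1,318.92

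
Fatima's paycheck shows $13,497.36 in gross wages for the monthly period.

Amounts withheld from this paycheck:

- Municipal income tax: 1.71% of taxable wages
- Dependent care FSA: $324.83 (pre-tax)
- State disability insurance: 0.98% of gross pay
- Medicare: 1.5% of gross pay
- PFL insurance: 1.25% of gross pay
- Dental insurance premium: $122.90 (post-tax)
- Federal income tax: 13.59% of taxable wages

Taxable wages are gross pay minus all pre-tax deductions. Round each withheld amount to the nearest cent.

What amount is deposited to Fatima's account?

Dependent care FSA: $324.83
Taxable wages = $13,497.36 − $324.83 = $13,172.53
Municipal income tax: $13,172.53 × 0.0171 = $225.25
Federal income tax: $13,172.53 × 0.1359 = $1,790.15
Medicare: $13,497.36 × 0.015 = $202.46
PFL insurance: $13,497.36 × 0.0125 = $168.72
State disability insurance: $13,497.36 × 0.0098 = $132.27
Dental insurance premium: $122.90
Total deductions = $324.83 + $225.25 + $1,790.15 + $202.46 + $168.72 + $132.27 + $122.90 = $2,966.58
Net pay = $13,497.36 − $2,966.58 = $10,530.78

$10,530.78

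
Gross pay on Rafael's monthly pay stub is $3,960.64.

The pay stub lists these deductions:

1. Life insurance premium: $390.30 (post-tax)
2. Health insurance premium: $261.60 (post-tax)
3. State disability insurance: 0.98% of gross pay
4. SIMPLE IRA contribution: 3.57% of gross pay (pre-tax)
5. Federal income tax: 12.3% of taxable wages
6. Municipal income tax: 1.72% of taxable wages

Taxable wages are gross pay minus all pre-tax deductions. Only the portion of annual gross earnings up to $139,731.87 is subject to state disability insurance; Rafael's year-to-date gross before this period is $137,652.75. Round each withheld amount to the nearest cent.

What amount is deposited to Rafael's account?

$2,611.51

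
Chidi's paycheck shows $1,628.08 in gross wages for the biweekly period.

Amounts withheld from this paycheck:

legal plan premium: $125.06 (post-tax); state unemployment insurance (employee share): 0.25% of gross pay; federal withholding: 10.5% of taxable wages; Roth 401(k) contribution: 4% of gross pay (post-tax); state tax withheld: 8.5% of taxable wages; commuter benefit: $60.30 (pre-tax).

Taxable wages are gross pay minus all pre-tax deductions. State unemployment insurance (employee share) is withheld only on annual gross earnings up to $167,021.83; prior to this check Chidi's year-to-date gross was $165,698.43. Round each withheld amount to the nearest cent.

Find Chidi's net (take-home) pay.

$1,076.41

Commuter benefit: $60.30
Taxable wages = $1,628.08 − $60.30 = $1,567.78
Federal withholding: $1,567.78 × 0.105 = $164.62
State tax withheld: $1,567.78 × 0.085 = $133.26
State unemployment insurance (employee share): only $167,021.83 − $165,698.43 = $1,323.40 of this check is subject → $1,323.40 × 0.0025 = $3.31
Legal plan premium: $125.06
Roth 401(k) contribution: $1,628.08 × 0.04 = $65.12
Total deductions = $60.30 + $164.62 + $133.26 + $3.31 + $125.06 + $65.12 = $551.67
Net pay = $1,628.08 − $551.67 = $1,076.41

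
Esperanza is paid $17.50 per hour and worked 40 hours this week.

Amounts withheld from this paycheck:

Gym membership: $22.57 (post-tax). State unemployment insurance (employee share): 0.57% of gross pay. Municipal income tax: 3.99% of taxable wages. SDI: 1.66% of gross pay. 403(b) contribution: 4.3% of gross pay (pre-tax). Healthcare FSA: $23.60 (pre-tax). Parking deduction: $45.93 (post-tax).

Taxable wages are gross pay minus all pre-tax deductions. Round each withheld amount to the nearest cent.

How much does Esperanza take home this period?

$536.40

Gross pay: 40 × $17.50 = $700.00
Healthcare FSA: $23.60
403(b) contribution: $700.00 × 0.043 = $30.10
Pre-tax total = $23.60 + $30.10 = $53.70
Taxable wages = $700.00 − $53.70 = $646.30
Municipal income tax: $646.30 × 0.0399 = $25.79
State unemployment insurance (employee share): $700.00 × 0.0057 = $3.99
SDI: $700.00 × 0.0166 = $11.62
Parking deduction: $45.93
Gym membership: $22.57
Total deductions = $23.60 + $30.10 + $25.79 + $3.99 + $11.62 + $45.93 + $22.57 = $163.60
Net pay = $700.00 − $163.60 = $536.40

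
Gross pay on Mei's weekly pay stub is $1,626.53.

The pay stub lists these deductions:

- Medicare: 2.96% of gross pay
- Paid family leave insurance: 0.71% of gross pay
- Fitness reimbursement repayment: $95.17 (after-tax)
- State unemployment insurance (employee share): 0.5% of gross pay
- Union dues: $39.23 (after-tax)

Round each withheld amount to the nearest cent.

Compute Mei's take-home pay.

$1,424.30

Paid family leave insurance: $1,626.53 × 0.0071 = $11.55
State unemployment insurance (employee share): $1,626.53 × 0.005 = $8.13
Medicare: $1,626.53 × 0.0296 = $48.15
Union dues: $39.23
Fitness reimbursement repayment: $95.17
Total deductions = $11.55 + $8.13 + $48.15 + $39.23 + $95.17 = $202.23
Net pay = $1,626.53 − $202.23 = $1,424.30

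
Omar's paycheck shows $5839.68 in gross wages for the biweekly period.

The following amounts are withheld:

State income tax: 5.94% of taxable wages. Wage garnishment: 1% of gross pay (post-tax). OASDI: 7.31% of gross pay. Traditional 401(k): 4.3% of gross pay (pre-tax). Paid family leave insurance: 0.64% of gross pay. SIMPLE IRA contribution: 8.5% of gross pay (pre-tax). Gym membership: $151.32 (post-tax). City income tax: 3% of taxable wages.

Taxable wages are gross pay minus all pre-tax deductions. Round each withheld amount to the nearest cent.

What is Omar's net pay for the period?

$3962.98

SIMPLE IRA contribution: $5839.68 × 0.085 = $496.37
Traditional 401(k): $5839.68 × 0.043 = $251.11
Pre-tax total = $496.37 + $251.11 = $747.48
Taxable wages = $5839.68 − $747.48 = $5092.20
State income tax: $5092.20 × 0.0594 = $302.48
City income tax: $5092.20 × 0.03 = $152.77
OASDI: $5839.68 × 0.0731 = $426.88
Paid family leave insurance: $5839.68 × 0.0064 = $37.37
Wage garnishment: $5839.68 × 0.01 = $58.40
Gym membership: $151.32
Total deductions = $496.37 + $251.11 + $302.48 + $152.77 + $426.88 + $37.37 + $58.40 + $151.32 = $1876.70
Net pay = $5839.68 − $1876.70 = $3962.98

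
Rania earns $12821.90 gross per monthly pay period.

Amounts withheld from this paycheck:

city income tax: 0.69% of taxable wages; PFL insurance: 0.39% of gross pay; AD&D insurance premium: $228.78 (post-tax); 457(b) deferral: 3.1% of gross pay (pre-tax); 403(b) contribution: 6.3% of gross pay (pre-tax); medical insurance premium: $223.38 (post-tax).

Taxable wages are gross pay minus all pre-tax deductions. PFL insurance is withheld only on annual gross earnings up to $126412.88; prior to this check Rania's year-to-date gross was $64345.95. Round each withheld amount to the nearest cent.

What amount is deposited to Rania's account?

457(b) deferral: $12821.90 × 0.031 = $397.48
403(b) contribution: $12821.90 × 0.063 = $807.78
Pre-tax total = $397.48 + $807.78 = $1205.26
Taxable wages = $12821.90 − $1205.26 = $11616.64
City income tax: $11616.64 × 0.0069 = $80.15
PFL insurance: cap not yet reached, full $12821.90 is subject → $12821.90 × 0.0039 = $50.01
Medical insurance premium: $223.38
AD&D insurance premium: $228.78
Total deductions = $397.48 + $807.78 + $80.15 + $50.01 + $223.38 + $228.78 = $1787.58
Net pay = $12821.90 − $1787.58 = $11034.32

$11034.32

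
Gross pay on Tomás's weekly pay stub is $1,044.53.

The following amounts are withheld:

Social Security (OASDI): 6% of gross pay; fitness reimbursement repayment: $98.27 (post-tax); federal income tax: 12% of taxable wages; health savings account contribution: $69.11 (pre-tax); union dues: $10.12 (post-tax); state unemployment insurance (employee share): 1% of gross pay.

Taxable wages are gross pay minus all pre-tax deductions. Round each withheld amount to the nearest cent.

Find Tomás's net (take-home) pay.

$676.86

Health savings account contribution: $69.11
Taxable wages = $1,044.53 − $69.11 = $975.42
Federal income tax: $975.42 × 0.12 = $117.05
State unemployment insurance (employee share): $1,044.53 × 0.01 = $10.45
Social Security (OASDI): $1,044.53 × 0.06 = $62.67
Union dues: $10.12
Fitness reimbursement repayment: $98.27
Total deductions = $69.11 + $117.05 + $10.45 + $62.67 + $10.12 + $98.27 = $367.67
Net pay = $1,044.53 − $367.67 = $676.86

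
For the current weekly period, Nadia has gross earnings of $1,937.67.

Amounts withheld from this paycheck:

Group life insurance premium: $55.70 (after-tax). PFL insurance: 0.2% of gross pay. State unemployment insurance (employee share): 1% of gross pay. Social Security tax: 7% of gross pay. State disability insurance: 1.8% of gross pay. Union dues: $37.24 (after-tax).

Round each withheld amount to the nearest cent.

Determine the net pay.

$1,650.95

Social Security tax: $1,937.67 × 0.07 = $135.64
State unemployment insurance (employee share): $1,937.67 × 0.01 = $19.38
PFL insurance: $1,937.67 × 0.002 = $3.88
State disability insurance: $1,937.67 × 0.018 = $34.88
Group life insurance premium: $55.70
Union dues: $37.24
Total deductions = $135.64 + $19.38 + $3.88 + $34.88 + $55.70 + $37.24 = $286.72
Net pay = $1,937.67 − $286.72 = $1,650.95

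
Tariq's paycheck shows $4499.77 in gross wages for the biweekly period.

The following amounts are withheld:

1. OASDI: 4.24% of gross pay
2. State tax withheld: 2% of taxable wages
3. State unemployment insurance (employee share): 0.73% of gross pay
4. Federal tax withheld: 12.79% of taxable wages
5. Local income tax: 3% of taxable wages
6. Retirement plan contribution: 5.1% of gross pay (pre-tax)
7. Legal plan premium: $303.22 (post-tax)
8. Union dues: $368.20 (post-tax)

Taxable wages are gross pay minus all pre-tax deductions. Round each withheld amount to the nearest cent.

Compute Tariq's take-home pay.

Retirement plan contribution: $4499.77 × 0.051 = $229.49
Taxable wages = $4499.77 − $229.49 = $4270.28
Local income tax: $4270.28 × 0.03 = $128.11
Federal tax withheld: $4270.28 × 0.1279 = $546.17
State tax withheld: $4270.28 × 0.02 = $85.41
OASDI: $4499.77 × 0.0424 = $190.79
State unemployment insurance (employee share): $4499.77 × 0.0073 = $32.85
Legal plan premium: $303.22
Union dues: $368.20
Total deductions = $229.49 + $128.11 + $546.17 + $85.41 + $190.79 + $32.85 + $303.22 + $368.20 = $1884.24
Net pay = $4499.77 − $1884.24 = $2615.53

$2615.53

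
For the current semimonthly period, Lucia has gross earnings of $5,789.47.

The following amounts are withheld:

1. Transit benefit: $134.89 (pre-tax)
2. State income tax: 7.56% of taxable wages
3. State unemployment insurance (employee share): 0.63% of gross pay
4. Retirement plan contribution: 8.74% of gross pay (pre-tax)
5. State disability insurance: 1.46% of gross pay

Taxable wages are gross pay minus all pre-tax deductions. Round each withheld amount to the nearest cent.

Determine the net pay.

$4,638.35

Transit benefit: $134.89
Retirement plan contribution: $5,789.47 × 0.0874 = $506.00
Pre-tax total = $134.89 + $506.00 = $640.89
Taxable wages = $5,789.47 − $640.89 = $5,148.58
State income tax: $5,148.58 × 0.0756 = $389.23
State unemployment insurance (employee share): $5,789.47 × 0.0063 = $36.47
State disability insurance: $5,789.47 × 0.0146 = $84.53
Total deductions = $134.89 + $506.00 + $389.23 + $36.47 + $84.53 = $1,151.12
Net pay = $5,789.47 − $1,151.12 = $4,638.35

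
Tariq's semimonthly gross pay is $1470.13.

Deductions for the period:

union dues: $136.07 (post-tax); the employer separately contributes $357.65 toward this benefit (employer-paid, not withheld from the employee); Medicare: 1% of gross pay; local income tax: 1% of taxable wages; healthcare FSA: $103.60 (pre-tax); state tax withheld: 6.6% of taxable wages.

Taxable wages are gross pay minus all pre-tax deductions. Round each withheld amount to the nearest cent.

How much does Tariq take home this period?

$1111.90

Healthcare FSA: $103.60
Taxable wages = $1470.13 − $103.60 = $1366.53
Local income tax: $1366.53 × 0.01 = $13.67
State tax withheld: $1366.53 × 0.066 = $90.19
Medicare: $1470.13 × 0.01 = $14.70
Union dues: $136.07
(Employer's $357.65 toward union dues is not withheld from the employee.)
Total deductions = $103.60 + $13.67 + $90.19 + $14.70 + $136.07 = $358.23
Net pay = $1470.13 − $358.23 = $1111.90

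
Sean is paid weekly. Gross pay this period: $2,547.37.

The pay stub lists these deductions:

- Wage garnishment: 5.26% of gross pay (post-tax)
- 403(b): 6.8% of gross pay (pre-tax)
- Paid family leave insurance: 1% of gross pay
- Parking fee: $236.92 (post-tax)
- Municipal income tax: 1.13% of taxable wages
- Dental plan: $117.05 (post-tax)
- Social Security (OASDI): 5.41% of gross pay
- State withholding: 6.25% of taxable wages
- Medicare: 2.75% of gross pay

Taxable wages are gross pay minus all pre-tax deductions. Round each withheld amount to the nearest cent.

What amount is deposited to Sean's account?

$1,477.65

403(b): $2,547.37 × 0.068 = $173.22
Taxable wages = $2,547.37 − $173.22 = $2,374.15
State withholding: $2,374.15 × 0.0625 = $148.38
Municipal income tax: $2,374.15 × 0.0113 = $26.83
Social Security (OASDI): $2,547.37 × 0.0541 = $137.81
Paid family leave insurance: $2,547.37 × 0.01 = $25.47
Medicare: $2,547.37 × 0.0275 = $70.05
Wage garnishment: $2,547.37 × 0.0526 = $133.99
Parking fee: $236.92
Dental plan: $117.05
Total deductions = $173.22 + $148.38 + $26.83 + $137.81 + $25.47 + $70.05 + $133.99 + $236.92 + $117.05 = $1,069.72
Net pay = $2,547.37 − $1,069.72 = $1,477.65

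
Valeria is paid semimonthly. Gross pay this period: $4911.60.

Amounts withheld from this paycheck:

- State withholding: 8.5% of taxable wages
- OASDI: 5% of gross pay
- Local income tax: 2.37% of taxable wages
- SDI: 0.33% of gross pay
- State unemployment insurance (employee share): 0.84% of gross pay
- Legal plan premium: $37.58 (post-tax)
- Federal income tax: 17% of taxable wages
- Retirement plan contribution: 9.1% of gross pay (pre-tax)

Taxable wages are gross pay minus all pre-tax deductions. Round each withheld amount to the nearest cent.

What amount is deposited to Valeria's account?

Retirement plan contribution: $4911.60 × 0.091 = $446.96
Taxable wages = $4911.60 − $446.96 = $4464.64
Federal income tax: $4464.64 × 0.17 = $758.99
Local income tax: $4464.64 × 0.0237 = $105.81
State withholding: $4464.64 × 0.085 = $379.49
State unemployment insurance (employee share): $4911.60 × 0.0084 = $41.26
OASDI: $4911.60 × 0.05 = $245.58
SDI: $4911.60 × 0.0033 = $16.21
Legal plan premium: $37.58
Total deductions = $446.96 + $758.99 + $105.81 + $379.49 + $41.26 + $245.58 + $16.21 + $37.58 = $2031.88
Net pay = $4911.60 − $2031.88 = $2879.72

$2879.72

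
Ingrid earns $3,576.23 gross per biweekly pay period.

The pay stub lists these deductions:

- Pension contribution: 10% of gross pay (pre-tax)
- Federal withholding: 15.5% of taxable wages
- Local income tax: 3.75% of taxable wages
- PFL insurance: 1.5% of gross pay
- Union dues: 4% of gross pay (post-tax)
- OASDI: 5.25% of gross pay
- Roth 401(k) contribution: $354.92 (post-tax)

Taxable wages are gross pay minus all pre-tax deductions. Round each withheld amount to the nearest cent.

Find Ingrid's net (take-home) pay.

$1,859.67

Pension contribution: $3,576.23 × 0.1 = $357.62
Taxable wages = $3,576.23 − $357.62 = $3,218.61
Local income tax: $3,218.61 × 0.0375 = $120.70
Federal withholding: $3,218.61 × 0.155 = $498.88
PFL insurance: $3,576.23 × 0.015 = $53.64
OASDI: $3,576.23 × 0.0525 = $187.75
Roth 401(k) contribution: $354.92
Union dues: $3,576.23 × 0.04 = $143.05
Total deductions = $357.62 + $120.70 + $498.88 + $53.64 + $187.75 + $354.92 + $143.05 = $1,716.56
Net pay = $3,576.23 − $1,716.56 = $1,859.67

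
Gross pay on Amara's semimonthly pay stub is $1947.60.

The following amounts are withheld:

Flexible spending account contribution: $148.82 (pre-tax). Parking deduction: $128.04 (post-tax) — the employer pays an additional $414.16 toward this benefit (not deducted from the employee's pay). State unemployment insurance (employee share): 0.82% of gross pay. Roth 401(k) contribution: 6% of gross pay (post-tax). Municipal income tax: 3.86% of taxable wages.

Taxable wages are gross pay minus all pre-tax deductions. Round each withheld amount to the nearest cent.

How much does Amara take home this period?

Flexible spending account contribution: $148.82
Taxable wages = $1947.60 − $148.82 = $1798.78
Municipal income tax: $1798.78 × 0.0386 = $69.43
State unemployment insurance (employee share): $1947.60 × 0.0082 = $15.97
Roth 401(k) contribution: $1947.60 × 0.06 = $116.86
Parking deduction: $128.04
(Employer's $414.16 toward parking deduction is not withheld from the employee.)
Total deductions = $148.82 + $69.43 + $15.97 + $116.86 + $128.04 = $479.12
Net pay = $1947.60 − $479.12 = $1468.48

$1468.48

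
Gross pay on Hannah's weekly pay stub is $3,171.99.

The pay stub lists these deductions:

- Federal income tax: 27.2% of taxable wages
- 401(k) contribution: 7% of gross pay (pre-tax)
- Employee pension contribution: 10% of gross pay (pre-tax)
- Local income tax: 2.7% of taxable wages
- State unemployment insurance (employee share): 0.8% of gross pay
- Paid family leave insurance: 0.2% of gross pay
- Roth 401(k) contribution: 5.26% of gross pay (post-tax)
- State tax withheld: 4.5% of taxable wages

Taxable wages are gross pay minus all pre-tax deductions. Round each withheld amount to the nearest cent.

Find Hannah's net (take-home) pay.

$1,528.52

Employee pension contribution: $3,171.99 × 0.1 = $317.20
401(k) contribution: $3,171.99 × 0.07 = $222.04
Pre-tax total = $317.20 + $222.04 = $539.24
Taxable wages = $3,171.99 − $539.24 = $2,632.75
Local income tax: $2,632.75 × 0.027 = $71.08
Federal income tax: $2,632.75 × 0.272 = $716.11
State tax withheld: $2,632.75 × 0.045 = $118.47
Paid family leave insurance: $3,171.99 × 0.002 = $6.34
State unemployment insurance (employee share): $3,171.99 × 0.008 = $25.38
Roth 401(k) contribution: $3,171.99 × 0.0526 = $166.85
Total deductions = $317.20 + $222.04 + $71.08 + $716.11 + $118.47 + $6.34 + $25.38 + $166.85 = $1,643.47
Net pay = $3,171.99 − $1,643.47 = $1,528.52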